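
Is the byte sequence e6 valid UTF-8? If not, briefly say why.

Leading byte 0xE6 = 11100110 → 3-byte form, but only 1 byte is present.

invalid (sequence truncated)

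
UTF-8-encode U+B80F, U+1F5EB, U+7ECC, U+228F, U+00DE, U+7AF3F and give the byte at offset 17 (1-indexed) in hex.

0xBA

1-indexed offset 17 is 0-indexed offset 16.
U+B80F → 3-byte form EB A0 8F at offsets 0–2.
U+1F5EB → 4-byte form F0 9F 97 AB at offsets 3–6.
U+7ECC → 3-byte form E7 BB 8C at offsets 7–9.
U+228F → 3-byte form E2 8A 8F at offsets 10–12.
U+00DE → 2-byte form C3 9E at offsets 13–14.
U+7AF3F → 4-byte form F1 BA BC BF at offsets 15–18.
Offset 16 falls in char 6's range; it's byte 2 of F1 BA BC BF = 0xBA.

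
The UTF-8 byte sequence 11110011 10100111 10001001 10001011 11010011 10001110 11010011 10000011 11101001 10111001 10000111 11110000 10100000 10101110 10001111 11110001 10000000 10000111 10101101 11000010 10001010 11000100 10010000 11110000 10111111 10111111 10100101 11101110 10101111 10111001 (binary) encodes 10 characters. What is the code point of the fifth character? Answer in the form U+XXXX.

Offset 0: leading byte 0xF3 = 11110011 → 4-byte char #1 = F3 A7 89 8B.
Offset 4: leading byte 0xD3 = 11010011 → 2-byte char #2 = D3 8E.
Offset 6: leading byte 0xD3 = 11010011 → 2-byte char #3 = D3 83.
Offset 8: leading byte 0xE9 = 11101001 → 3-byte char #4 = E9 B9 87.
Offset 11: leading byte 0xF0 = 11110000 → 4-byte char #5 = F0 A0 AE 8F.
Leading byte 0xF0 = 11110000 matches 11110xxx → 4-byte sequence.
Byte 1: 0xF0 = 11110000, payload 000 (3 bits).
Byte 2: 0xA0 = 10100000 (10xxxxxx ✓), payload 100000.
Byte 3: 0xAE = 10101110 (10xxxxxx ✓), payload 101110.
Byte 4: 0x8F = 10001111 (10xxxxxx ✓), payload 001111.
Concatenate: 000100000101110001111 = 0x20B8F (21 bits → U+20B8F).

U+20B8F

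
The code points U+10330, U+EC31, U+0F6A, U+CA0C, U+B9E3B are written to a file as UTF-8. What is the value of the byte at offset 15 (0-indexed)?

U+10330 → 4-byte form F0 90 8C B0 at offsets 0–3.
U+EC31 → 3-byte form EE B0 B1 at offsets 4–6.
U+0F6A → 3-byte form E0 BD AA at offsets 7–9.
U+CA0C → 3-byte form EC A8 8C at offsets 10–12.
U+B9E3B → 4-byte form F2 B9 B8 BB at offsets 13–16.
Offset 15 falls in char 5's range; it's byte 3 of F2 B9 B8 BB = 0xB8.

0xB8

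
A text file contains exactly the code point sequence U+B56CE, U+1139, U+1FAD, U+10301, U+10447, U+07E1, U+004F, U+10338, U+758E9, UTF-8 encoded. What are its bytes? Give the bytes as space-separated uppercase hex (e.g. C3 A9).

F2 B5 9B 8E E1 84 B9 E1 BE AD F0 90 8C 81 F0 90 91 87 DF A1 4F F0 90 8C B8 F1 B5 A3 A9

U+B56CE: 4-byte form → F2 B5 9B 8E.
U+1139: 3-byte form → E1 84 B9.
U+1FAD: 3-byte form → E1 BE AD.
U+10301: 4-byte form → F0 90 8C 81.
U+10447: 4-byte form → F0 90 91 87.
U+07E1: 2-byte form → DF A1.
U+004F: 1-byte form → 4F.
U+10338: 4-byte form → F0 90 8C B8.
U+758E9: 4-byte form → F1 B5 A3 A9.
Concatenated (29 bytes): F2 B5 9B 8E E1 84 B9 E1 BE AD F0 90 8C 81 F0 90 91 87 DF A1 4F F0 90 8C B8 F1 B5 A3 A9.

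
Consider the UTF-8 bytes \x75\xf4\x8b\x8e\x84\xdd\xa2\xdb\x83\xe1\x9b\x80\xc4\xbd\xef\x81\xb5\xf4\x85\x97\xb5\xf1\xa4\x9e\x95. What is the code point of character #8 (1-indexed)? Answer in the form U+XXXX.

U+1055F5

Offset 0: leading byte 0x75 = 01110101 → 1-byte char #1 = 75.
Offset 1: leading byte 0xF4 = 11110100 → 4-byte char #2 = F4 8B 8E 84.
Offset 5: leading byte 0xDD = 11011101 → 2-byte char #3 = DD A2.
Offset 7: leading byte 0xDB = 11011011 → 2-byte char #4 = DB 83.
Offset 9: leading byte 0xE1 = 11100001 → 3-byte char #5 = E1 9B 80.
Offset 12: leading byte 0xC4 = 11000100 → 2-byte char #6 = C4 BD.
Offset 14: leading byte 0xEF = 11101111 → 3-byte char #7 = EF 81 B5.
Offset 17: leading byte 0xF4 = 11110100 → 4-byte char #8 = F4 85 97 B5.
Leading byte 0xF4 = 11110100 matches 11110xxx → 4-byte sequence.
Byte 1: 0xF4 = 11110100, payload 100 (3 bits).
Byte 2: 0x85 = 10000101 (10xxxxxx ✓), payload 000101.
Byte 3: 0x97 = 10010111 (10xxxxxx ✓), payload 010111.
Byte 4: 0xB5 = 10110101 (10xxxxxx ✓), payload 110101.
Concatenate: 100000101010111110101 = 0x1055F5 (21 bits → U+1055F5).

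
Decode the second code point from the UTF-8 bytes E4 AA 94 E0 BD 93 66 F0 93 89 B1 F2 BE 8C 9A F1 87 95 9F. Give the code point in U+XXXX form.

U+0F53

Offset 0: leading byte 0xE4 = 11100100 → 3-byte char #1 = E4 AA 94.
Offset 3: leading byte 0xE0 = 11100000 → 3-byte char #2 = E0 BD 93.
Leading byte 0xE0 = 11100000 matches 1110xxxx → 3-byte sequence.
Byte 1: 0xE0 = 11100000, payload 0000 (4 bits).
Byte 2: 0xBD = 10111101 (10xxxxxx ✓), payload 111101.
Byte 3: 0x93 = 10010011 (10xxxxxx ✓), payload 010011.
Concatenate: 0000111101010011 = 0xF53 (16 bits → U+0F53).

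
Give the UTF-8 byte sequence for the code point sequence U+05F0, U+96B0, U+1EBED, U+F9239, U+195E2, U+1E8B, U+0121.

D7 B0 E9 9A B0 F0 9E AF AD F3 B9 88 B9 F0 99 97 A2 E1 BA 8B C4 A1

U+05F0: 2-byte form → D7 B0.
U+96B0: 3-byte form → E9 9A B0.
U+1EBED: 4-byte form → F0 9E AF AD.
U+F9239: 4-byte form → F3 B9 88 B9.
U+195E2: 4-byte form → F0 99 97 A2.
U+1E8B: 3-byte form → E1 BA 8B.
U+0121: 2-byte form → C4 A1.
Concatenated (22 bytes): D7 B0 E9 9A B0 F0 9E AF AD F3 B9 88 B9 F0 99 97 A2 E1 BA 8B C4 A1.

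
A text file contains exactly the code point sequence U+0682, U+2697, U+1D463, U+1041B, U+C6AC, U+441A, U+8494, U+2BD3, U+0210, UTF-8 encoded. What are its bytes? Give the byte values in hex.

DA 82 E2 9A 97 F0 9D 91 A3 F0 90 90 9B EC 9A AC E4 90 9A E8 92 94 E2 AF 93 C8 90

U+0682: 2-byte form → DA 82.
U+2697: 3-byte form → E2 9A 97.
U+1D463: 4-byte form → F0 9D 91 A3.
U+1041B: 4-byte form → F0 90 90 9B.
U+C6AC: 3-byte form → EC 9A AC.
U+441A: 3-byte form → E4 90 9A.
U+8494: 3-byte form → E8 92 94.
U+2BD3: 3-byte form → E2 AF 93.
U+0210: 2-byte form → C8 90.
Concatenated (27 bytes): DA 82 E2 9A 97 F0 9D 91 A3 F0 90 90 9B EC 9A AC E4 90 9A E8 92 94 E2 AF 93 C8 90.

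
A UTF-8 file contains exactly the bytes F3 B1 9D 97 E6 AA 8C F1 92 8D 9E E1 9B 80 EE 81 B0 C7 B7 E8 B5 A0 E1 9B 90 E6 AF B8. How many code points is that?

9

Byte at offset 0: 0xF3 = 11110011 → 4-byte char (#1). Advance 4.
Byte at offset 4: 0xE6 = 11100110 → 3-byte char (#2). Advance 3.
Byte at offset 7: 0xF1 = 11110001 → 4-byte char (#3). Advance 4.
Byte at offset 11: 0xE1 = 11100001 → 3-byte char (#4). Advance 3.
Byte at offset 14: 0xEE = 11101110 → 3-byte char (#5). Advance 3.
Byte at offset 17: 0xC7 = 11000111 → 2-byte char (#6). Advance 2.
Byte at offset 19: 0xE8 = 11101000 → 3-byte char (#7). Advance 3.
Byte at offset 22: 0xE1 = 11100001 → 3-byte char (#8). Advance 3.
Byte at offset 25: 0xE6 = 11100110 → 3-byte char (#9). Advance 3.
Reached end at offset 28 after 9 code points.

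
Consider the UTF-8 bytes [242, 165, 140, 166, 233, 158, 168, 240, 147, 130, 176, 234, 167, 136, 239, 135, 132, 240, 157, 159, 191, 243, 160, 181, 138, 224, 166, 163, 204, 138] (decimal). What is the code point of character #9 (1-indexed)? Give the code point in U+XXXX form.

U+030A

Offset 0: leading byte 0xF2 = 11110010 → 4-byte char #1 = F2 A5 8C A6.
Offset 4: leading byte 0xE9 = 11101001 → 3-byte char #2 = E9 9E A8.
Offset 7: leading byte 0xF0 = 11110000 → 4-byte char #3 = F0 93 82 B0.
Offset 11: leading byte 0xEA = 11101010 → 3-byte char #4 = EA A7 88.
Offset 14: leading byte 0xEF = 11101111 → 3-byte char #5 = EF 87 84.
Offset 17: leading byte 0xF0 = 11110000 → 4-byte char #6 = F0 9D 9F BF.
Offset 21: leading byte 0xF3 = 11110011 → 4-byte char #7 = F3 A0 B5 8A.
Offset 25: leading byte 0xE0 = 11100000 → 3-byte char #8 = E0 A6 A3.
Offset 28: leading byte 0xCC = 11001100 → 2-byte char #9 = CC 8A.
Leading byte 0xCC = 11001100 matches 110xxxxx → 2-byte sequence.
Byte 1: 0xCC = 11001100, payload 01100 (5 bits).
Byte 2: 0x8A = 10001010 (10xxxxxx ✓), payload 001010.
Concatenate: 01100001010 = 0x30A (11 bits → U+030A).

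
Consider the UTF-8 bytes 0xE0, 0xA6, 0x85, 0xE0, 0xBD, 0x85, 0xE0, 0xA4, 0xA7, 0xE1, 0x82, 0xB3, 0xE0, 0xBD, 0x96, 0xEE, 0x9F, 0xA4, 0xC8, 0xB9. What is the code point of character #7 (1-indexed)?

Offset 0: leading byte 0xE0 = 11100000 → 3-byte char #1 = E0 A6 85.
Offset 3: leading byte 0xE0 = 11100000 → 3-byte char #2 = E0 BD 85.
Offset 6: leading byte 0xE0 = 11100000 → 3-byte char #3 = E0 A4 A7.
Offset 9: leading byte 0xE1 = 11100001 → 3-byte char #4 = E1 82 B3.
Offset 12: leading byte 0xE0 = 11100000 → 3-byte char #5 = E0 BD 96.
Offset 15: leading byte 0xEE = 11101110 → 3-byte char #6 = EE 9F A4.
Offset 18: leading byte 0xC8 = 11001000 → 2-byte char #7 = C8 B9.
Leading byte 0xC8 = 11001000 matches 110xxxxx → 2-byte sequence.
Byte 1: 0xC8 = 11001000, payload 01000 (5 bits).
Byte 2: 0xB9 = 10111001 (10xxxxxx ✓), payload 111001.
Concatenate: 01000111001 = 0x239 (11 bits → U+0239).

U+0239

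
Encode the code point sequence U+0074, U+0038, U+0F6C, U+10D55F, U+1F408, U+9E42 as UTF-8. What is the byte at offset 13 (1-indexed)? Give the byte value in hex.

1-indexed offset 13 is 0-indexed offset 12.
U+0074 → 1-byte form 74 at offsets 0–0.
U+0038 → 1-byte form 38 at offsets 1–1.
U+0F6C → 3-byte form E0 BD AC at offsets 2–4.
U+10D55F → 4-byte form F4 8D 95 9F at offsets 5–8.
U+1F408 → 4-byte form F0 9F 90 88 at offsets 9–12.
Offset 12 falls in char 5's range; it's byte 4 of F0 9F 90 88 = 0x88.

0x88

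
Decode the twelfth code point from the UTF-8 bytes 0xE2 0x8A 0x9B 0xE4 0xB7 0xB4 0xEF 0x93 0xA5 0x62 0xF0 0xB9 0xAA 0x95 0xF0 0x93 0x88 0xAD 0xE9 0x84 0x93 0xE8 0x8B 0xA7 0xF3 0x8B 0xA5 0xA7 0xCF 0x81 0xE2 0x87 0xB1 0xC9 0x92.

Offset 0: leading byte 0xE2 = 11100010 → 3-byte char #1 = E2 8A 9B.
Offset 3: leading byte 0xE4 = 11100100 → 3-byte char #2 = E4 B7 B4.
Offset 6: leading byte 0xEF = 11101111 → 3-byte char #3 = EF 93 A5.
Offset 9: leading byte 0x62 = 01100010 → 1-byte char #4 = 62.
Offset 10: leading byte 0xF0 = 11110000 → 4-byte char #5 = F0 B9 AA 95.
Offset 14: leading byte 0xF0 = 11110000 → 4-byte char #6 = F0 93 88 AD.
Offset 18: leading byte 0xE9 = 11101001 → 3-byte char #7 = E9 84 93.
Offset 21: leading byte 0xE8 = 11101000 → 3-byte char #8 = E8 8B A7.
Offset 24: leading byte 0xF3 = 11110011 → 4-byte char #9 = F3 8B A5 A7.
Offset 28: leading byte 0xCF = 11001111 → 2-byte char #10 = CF 81.
Offset 30: leading byte 0xE2 = 11100010 → 3-byte char #11 = E2 87 B1.
Offset 33: leading byte 0xC9 = 11001001 → 2-byte char #12 = C9 92.
Leading byte 0xC9 = 11001001 matches 110xxxxx → 2-byte sequence.
Byte 1: 0xC9 = 11001001, payload 01001 (5 bits).
Byte 2: 0x92 = 10010010 (10xxxxxx ✓), payload 010010.
Concatenate: 01001010010 = 0x252 (11 bits → U+0252).

U+0252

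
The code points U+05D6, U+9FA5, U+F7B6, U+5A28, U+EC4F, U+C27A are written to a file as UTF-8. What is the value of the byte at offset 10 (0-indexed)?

U+05D6 → 2-byte form D7 96 at offsets 0–1.
U+9FA5 → 3-byte form E9 BE A5 at offsets 2–4.
U+F7B6 → 3-byte form EF 9E B6 at offsets 5–7.
U+5A28 → 3-byte form E5 A8 A8 at offsets 8–10.
Offset 10 falls in char 4's range; it's byte 3 of E5 A8 A8 = 0xA8.

0xA8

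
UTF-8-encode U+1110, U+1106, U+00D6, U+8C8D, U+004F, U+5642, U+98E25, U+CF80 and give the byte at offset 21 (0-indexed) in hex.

U+1110 → 3-byte form E1 84 90 at offsets 0–2.
U+1106 → 3-byte form E1 84 86 at offsets 3–5.
U+00D6 → 2-byte form C3 96 at offsets 6–7.
U+8C8D → 3-byte form E8 B2 8D at offsets 8–10.
U+004F → 1-byte form 4F at offsets 11–11.
U+5642 → 3-byte form E5 99 82 at offsets 12–14.
U+98E25 → 4-byte form F2 98 B8 A5 at offsets 15–18.
U+CF80 → 3-byte form EC BE 80 at offsets 19–21.
Offset 21 falls in char 8's range; it's byte 3 of EC BE 80 = 0x80.

0x80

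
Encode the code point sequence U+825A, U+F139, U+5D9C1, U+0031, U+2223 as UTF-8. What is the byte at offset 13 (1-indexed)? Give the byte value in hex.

0x88

1-indexed offset 13 is 0-indexed offset 12.
U+825A → 3-byte form E8 89 9A at offsets 0–2.
U+F139 → 3-byte form EF 84 B9 at offsets 3–5.
U+5D9C1 → 4-byte form F1 9D A7 81 at offsets 6–9.
U+0031 → 1-byte form 31 at offsets 10–10.
U+2223 → 3-byte form E2 88 A3 at offsets 11–13.
Offset 12 falls in char 5's range; it's byte 2 of E2 88 A3 = 0x88.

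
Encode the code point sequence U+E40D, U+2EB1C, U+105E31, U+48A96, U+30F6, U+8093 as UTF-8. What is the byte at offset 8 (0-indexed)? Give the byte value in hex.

0x85

U+E40D → 3-byte form EE 90 8D at offsets 0–2.
U+2EB1C → 4-byte form F0 AE AC 9C at offsets 3–6.
U+105E31 → 4-byte form F4 85 B8 B1 at offsets 7–10.
Offset 8 falls in char 3's range; it's byte 2 of F4 85 B8 B1 = 0x85.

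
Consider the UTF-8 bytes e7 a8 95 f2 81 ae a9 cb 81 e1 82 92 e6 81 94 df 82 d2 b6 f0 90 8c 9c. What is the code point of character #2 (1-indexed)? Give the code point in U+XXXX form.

U+81BA9

Offset 0: leading byte 0xE7 = 11100111 → 3-byte char #1 = E7 A8 95.
Offset 3: leading byte 0xF2 = 11110010 → 4-byte char #2 = F2 81 AE A9.
Leading byte 0xF2 = 11110010 matches 11110xxx → 4-byte sequence.
Byte 1: 0xF2 = 11110010, payload 010 (3 bits).
Byte 2: 0x81 = 10000001 (10xxxxxx ✓), payload 000001.
Byte 3: 0xAE = 10101110 (10xxxxxx ✓), payload 101110.
Byte 4: 0xA9 = 10101001 (10xxxxxx ✓), payload 101001.
Concatenate: 010000001101110101001 = 0x81BA9 (21 bits → U+81BA9).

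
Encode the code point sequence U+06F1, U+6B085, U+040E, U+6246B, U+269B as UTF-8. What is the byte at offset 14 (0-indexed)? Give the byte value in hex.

U+06F1 → 2-byte form DB B1 at offsets 0–1.
U+6B085 → 4-byte form F1 AB 82 85 at offsets 2–5.
U+040E → 2-byte form D0 8E at offsets 6–7.
U+6246B → 4-byte form F1 A2 91 AB at offsets 8–11.
U+269B → 3-byte form E2 9A 9B at offsets 12–14.
Offset 14 falls in char 5's range; it's byte 3 of E2 9A 9B = 0x9B.

0x9B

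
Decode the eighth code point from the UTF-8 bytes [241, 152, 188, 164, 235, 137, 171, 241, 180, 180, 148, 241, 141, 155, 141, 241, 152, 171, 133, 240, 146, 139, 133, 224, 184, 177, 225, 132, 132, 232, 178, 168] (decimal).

U+1104

Offset 0: leading byte 0xF1 = 11110001 → 4-byte char #1 = F1 98 BC A4.
Offset 4: leading byte 0xEB = 11101011 → 3-byte char #2 = EB 89 AB.
Offset 7: leading byte 0xF1 = 11110001 → 4-byte char #3 = F1 B4 B4 94.
Offset 11: leading byte 0xF1 = 11110001 → 4-byte char #4 = F1 8D 9B 8D.
Offset 15: leading byte 0xF1 = 11110001 → 4-byte char #5 = F1 98 AB 85.
Offset 19: leading byte 0xF0 = 11110000 → 4-byte char #6 = F0 92 8B 85.
Offset 23: leading byte 0xE0 = 11100000 → 3-byte char #7 = E0 B8 B1.
Offset 26: leading byte 0xE1 = 11100001 → 3-byte char #8 = E1 84 84.
Leading byte 0xE1 = 11100001 matches 1110xxxx → 3-byte sequence.
Byte 1: 0xE1 = 11100001, payload 0001 (4 bits).
Byte 2: 0x84 = 10000100 (10xxxxxx ✓), payload 000100.
Byte 3: 0x84 = 10000100 (10xxxxxx ✓), payload 000100.
Concatenate: 0001000100000100 = 0x1104 (16 bits → U+1104).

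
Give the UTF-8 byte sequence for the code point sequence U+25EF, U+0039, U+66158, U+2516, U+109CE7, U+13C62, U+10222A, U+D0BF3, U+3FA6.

U+25EF: 3-byte form → E2 97 AF.
U+0039: 1-byte form → 39.
U+66158: 4-byte form → F1 A6 85 98.
U+2516: 3-byte form → E2 94 96.
U+109CE7: 4-byte form → F4 89 B3 A7.
U+13C62: 4-byte form → F0 93 B1 A2.
U+10222A: 4-byte form → F4 82 88 AA.
U+D0BF3: 4-byte form → F3 90 AF B3.
U+3FA6: 3-byte form → E3 BE A6.
Concatenated (30 bytes): E2 97 AF 39 F1 A6 85 98 E2 94 96 F4 89 B3 A7 F0 93 B1 A2 F4 82 88 AA F3 90 AF B3 E3 BE A6.

E2 97 AF 39 F1 A6 85 98 E2 94 96 F4 89 B3 A7 F0 93 B1 A2 F4 82 88 AA F3 90 AF B3 E3 BE A6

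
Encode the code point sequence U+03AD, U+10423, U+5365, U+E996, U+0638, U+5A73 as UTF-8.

CE AD F0 90 90 A3 E5 8D A5 EE A6 96 D8 B8 E5 A9 B3

U+03AD: 2-byte form → CE AD.
U+10423: 4-byte form → F0 90 90 A3.
U+5365: 3-byte form → E5 8D A5.
U+E996: 3-byte form → EE A6 96.
U+0638: 2-byte form → D8 B8.
U+5A73: 3-byte form → E5 A9 B3.
Concatenated (17 bytes): CE AD F0 90 90 A3 E5 8D A5 EE A6 96 D8 B8 E5 A9 B3.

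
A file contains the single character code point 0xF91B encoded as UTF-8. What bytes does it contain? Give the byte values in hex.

U+F91B = 0xF91B = 63771 decimal. In range U+0800–U+FFFF → 3-byte form: 1110xxxx 10xxxxxx 10xxxxxx.
Binary (16 bits): 1111100100011011.
Split 4+6+6: 1111 | 100100 | 011011.
Byte 1: 11101111 = 0xEF.
Byte 2: 10100100 = 0xA4.
Byte 3: 10011011 = 0x9B.

EF A4 9B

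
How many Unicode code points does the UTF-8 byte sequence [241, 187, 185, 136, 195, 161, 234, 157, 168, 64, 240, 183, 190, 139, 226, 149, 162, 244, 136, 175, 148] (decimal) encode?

7

Byte at offset 0: 0xF1 = 11110001 → 4-byte char (#1). Advance 4.
Byte at offset 4: 0xC3 = 11000011 → 2-byte char (#2). Advance 2.
Byte at offset 6: 0xEA = 11101010 → 3-byte char (#3). Advance 3.
Byte at offset 9: 0x40 = 01000000 → 1-byte char (#4). Advance 1.
Byte at offset 10: 0xF0 = 11110000 → 4-byte char (#5). Advance 4.
Byte at offset 14: 0xE2 = 11100010 → 3-byte char (#6). Advance 3.
Byte at offset 17: 0xF4 = 11110100 → 4-byte char (#7). Advance 4.
Reached end at offset 21 after 7 code points.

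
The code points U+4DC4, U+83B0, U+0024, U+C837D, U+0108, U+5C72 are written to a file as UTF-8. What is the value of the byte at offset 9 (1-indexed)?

0x88

1-indexed offset 9 is 0-indexed offset 8.
U+4DC4 → 3-byte form E4 B7 84 at offsets 0–2.
U+83B0 → 3-byte form E8 8E B0 at offsets 3–5.
U+0024 → 1-byte form 24 at offsets 6–6.
U+C837D → 4-byte form F3 88 8D BD at offsets 7–10.
Offset 8 falls in char 4's range; it's byte 2 of F3 88 8D BD = 0x88.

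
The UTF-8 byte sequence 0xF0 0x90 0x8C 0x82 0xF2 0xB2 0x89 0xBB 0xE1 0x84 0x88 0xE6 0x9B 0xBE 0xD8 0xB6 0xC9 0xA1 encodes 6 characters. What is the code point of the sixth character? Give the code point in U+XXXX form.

U+0261

Offset 0: leading byte 0xF0 = 11110000 → 4-byte char #1 = F0 90 8C 82.
Offset 4: leading byte 0xF2 = 11110010 → 4-byte char #2 = F2 B2 89 BB.
Offset 8: leading byte 0xE1 = 11100001 → 3-byte char #3 = E1 84 88.
Offset 11: leading byte 0xE6 = 11100110 → 3-byte char #4 = E6 9B BE.
Offset 14: leading byte 0xD8 = 11011000 → 2-byte char #5 = D8 B6.
Offset 16: leading byte 0xC9 = 11001001 → 2-byte char #6 = C9 A1.
Leading byte 0xC9 = 11001001 matches 110xxxxx → 2-byte sequence.
Byte 1: 0xC9 = 11001001, payload 01001 (5 bits).
Byte 2: 0xA1 = 10100001 (10xxxxxx ✓), payload 100001.
Concatenate: 01001100001 = 0x261 (11 bits → U+0261).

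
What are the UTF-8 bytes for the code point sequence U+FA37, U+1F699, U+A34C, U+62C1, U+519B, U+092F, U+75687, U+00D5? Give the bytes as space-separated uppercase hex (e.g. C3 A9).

EF A8 B7 F0 9F 9A 99 EA 8D 8C E6 8B 81 E5 86 9B E0 A4 AF F1 B5 9A 87 C3 95

U+FA37: 3-byte form → EF A8 B7.
U+1F699: 4-byte form → F0 9F 9A 99.
U+A34C: 3-byte form → EA 8D 8C.
U+62C1: 3-byte form → E6 8B 81.
U+519B: 3-byte form → E5 86 9B.
U+092F: 3-byte form → E0 A4 AF.
U+75687: 4-byte form → F1 B5 9A 87.
U+00D5: 2-byte form → C3 95.
Concatenated (25 bytes): EF A8 B7 F0 9F 9A 99 EA 8D 8C E6 8B 81 E5 86 9B E0 A4 AF F1 B5 9A 87 C3 95.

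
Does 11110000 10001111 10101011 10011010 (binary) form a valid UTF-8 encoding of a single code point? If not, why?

Leading byte 0xF0 = 11110000 → 4-byte form.
Continuation bytes all match 10xxxxxx. Payload decodes to 0xFADA.
But 0xFADA < 0x10000, the minimum for a 4-byte sequence — this is an overlong encoding.

invalid (overlong encoding)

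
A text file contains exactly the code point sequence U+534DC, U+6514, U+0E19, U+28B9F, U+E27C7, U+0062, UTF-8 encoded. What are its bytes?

F1 93 93 9C E6 94 94 E0 B8 99 F0 A8 AE 9F F3 A2 9F 87 62

U+534DC: 4-byte form → F1 93 93 9C.
U+6514: 3-byte form → E6 94 94.
U+0E19: 3-byte form → E0 B8 99.
U+28B9F: 4-byte form → F0 A8 AE 9F.
U+E27C7: 4-byte form → F3 A2 9F 87.
U+0062: 1-byte form → 62.
Concatenated (19 bytes): F1 93 93 9C E6 94 94 E0 B8 99 F0 A8 AE 9F F3 A2 9F 87 62.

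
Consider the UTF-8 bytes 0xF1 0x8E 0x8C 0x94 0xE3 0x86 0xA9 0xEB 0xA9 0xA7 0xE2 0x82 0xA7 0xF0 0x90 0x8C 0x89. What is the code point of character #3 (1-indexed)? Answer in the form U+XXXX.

U+BA67

Offset 0: leading byte 0xF1 = 11110001 → 4-byte char #1 = F1 8E 8C 94.
Offset 4: leading byte 0xE3 = 11100011 → 3-byte char #2 = E3 86 A9.
Offset 7: leading byte 0xEB = 11101011 → 3-byte char #3 = EB A9 A7.
Leading byte 0xEB = 11101011 matches 1110xxxx → 3-byte sequence.
Byte 1: 0xEB = 11101011, payload 1011 (4 bits).
Byte 2: 0xA9 = 10101001 (10xxxxxx ✓), payload 101001.
Byte 3: 0xA7 = 10100111 (10xxxxxx ✓), payload 100111.
Concatenate: 1011101001100111 = 0xBA67 (16 bits → U+BA67).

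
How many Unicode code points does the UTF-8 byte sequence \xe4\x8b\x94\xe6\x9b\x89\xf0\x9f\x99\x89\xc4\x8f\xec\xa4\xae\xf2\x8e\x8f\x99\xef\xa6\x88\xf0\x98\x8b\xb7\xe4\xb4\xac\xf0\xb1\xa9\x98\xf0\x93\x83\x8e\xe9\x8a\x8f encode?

Byte at offset 0: 0xE4 = 11100100 → 3-byte char (#1). Advance 3.
Byte at offset 3: 0xE6 = 11100110 → 3-byte char (#2). Advance 3.
Byte at offset 6: 0xF0 = 11110000 → 4-byte char (#3). Advance 4.
Byte at offset 10: 0xC4 = 11000100 → 2-byte char (#4). Advance 2.
Byte at offset 12: 0xEC = 11101100 → 3-byte char (#5). Advance 3.
Byte at offset 15: 0xF2 = 11110010 → 4-byte char (#6). Advance 4.
Byte at offset 19: 0xEF = 11101111 → 3-byte char (#7). Advance 3.
Byte at offset 22: 0xF0 = 11110000 → 4-byte char (#8). Advance 4.
Byte at offset 26: 0xE4 = 11100100 → 3-byte char (#9). Advance 3.
Byte at offset 29: 0xF0 = 11110000 → 4-byte char (#10). Advance 4.
Byte at offset 33: 0xF0 = 11110000 → 4-byte char (#11). Advance 4.
Byte at offset 37: 0xE9 = 11101001 → 3-byte char (#12). Advance 3.
Reached end at offset 40 after 12 code points.

12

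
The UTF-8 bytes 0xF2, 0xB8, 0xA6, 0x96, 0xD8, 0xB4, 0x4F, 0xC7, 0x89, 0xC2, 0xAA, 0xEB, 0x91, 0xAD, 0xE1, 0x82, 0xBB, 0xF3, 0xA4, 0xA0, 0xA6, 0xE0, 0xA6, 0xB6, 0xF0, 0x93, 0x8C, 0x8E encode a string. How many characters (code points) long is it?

10

Byte at offset 0: 0xF2 = 11110010 → 4-byte char (#1). Advance 4.
Byte at offset 4: 0xD8 = 11011000 → 2-byte char (#2). Advance 2.
Byte at offset 6: 0x4F = 01001111 → 1-byte char (#3). Advance 1.
Byte at offset 7: 0xC7 = 11000111 → 2-byte char (#4). Advance 2.
Byte at offset 9: 0xC2 = 11000010 → 2-byte char (#5). Advance 2.
Byte at offset 11: 0xEB = 11101011 → 3-byte char (#6). Advance 3.
Byte at offset 14: 0xE1 = 11100001 → 3-byte char (#7). Advance 3.
Byte at offset 17: 0xF3 = 11110011 → 4-byte char (#8). Advance 4.
Byte at offset 21: 0xE0 = 11100000 → 3-byte char (#9). Advance 3.
Byte at offset 24: 0xF0 = 11110000 → 4-byte char (#10). Advance 4.
Reached end at offset 28 after 10 code points.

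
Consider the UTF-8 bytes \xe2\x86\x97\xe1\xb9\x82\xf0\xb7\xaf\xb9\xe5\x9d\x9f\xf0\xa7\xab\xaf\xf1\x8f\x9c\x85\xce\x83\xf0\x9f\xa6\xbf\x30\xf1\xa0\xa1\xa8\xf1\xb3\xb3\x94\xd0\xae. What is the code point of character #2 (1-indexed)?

Offset 0: leading byte 0xE2 = 11100010 → 3-byte char #1 = E2 86 97.
Offset 3: leading byte 0xE1 = 11100001 → 3-byte char #2 = E1 B9 82.
Leading byte 0xE1 = 11100001 matches 1110xxxx → 3-byte sequence.
Byte 1: 0xE1 = 11100001, payload 0001 (4 bits).
Byte 2: 0xB9 = 10111001 (10xxxxxx ✓), payload 111001.
Byte 3: 0x82 = 10000010 (10xxxxxx ✓), payload 000010.
Concatenate: 0001111001000010 = 0x1E42 (16 bits → U+1E42).

U+1E42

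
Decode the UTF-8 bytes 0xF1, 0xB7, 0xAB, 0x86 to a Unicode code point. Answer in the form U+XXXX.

U+77AC6

Leading byte 0xF1 = 11110001 matches 11110xxx → 4-byte sequence.
Byte 1: 0xF1 = 11110001, payload 001 (3 bits).
Byte 2: 0xB7 = 10110111 (10xxxxxx ✓), payload 110111.
Byte 3: 0xAB = 10101011 (10xxxxxx ✓), payload 101011.
Byte 4: 0x86 = 10000110 (10xxxxxx ✓), payload 000110.
Concatenate: 001110111101011000110 = 0x77AC6 (21 bits → U+77AC6).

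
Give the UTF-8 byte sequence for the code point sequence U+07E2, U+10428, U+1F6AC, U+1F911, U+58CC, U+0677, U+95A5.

U+07E2: 2-byte form → DF A2.
U+10428: 4-byte form → F0 90 90 A8.
U+1F6AC: 4-byte form → F0 9F 9A AC.
U+1F911: 4-byte form → F0 9F A4 91.
U+58CC: 3-byte form → E5 A3 8C.
U+0677: 2-byte form → D9 B7.
U+95A5: 3-byte form → E9 96 A5.
Concatenated (22 bytes): DF A2 F0 90 90 A8 F0 9F 9A AC F0 9F A4 91 E5 A3 8C D9 B7 E9 96 A5.

DF A2 F0 90 90 A8 F0 9F 9A AC F0 9F A4 91 E5 A3 8C D9 B7 E9 96 A5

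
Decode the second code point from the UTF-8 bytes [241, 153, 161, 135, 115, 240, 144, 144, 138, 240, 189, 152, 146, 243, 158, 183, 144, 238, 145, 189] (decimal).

Offset 0: leading byte 0xF1 = 11110001 → 4-byte char #1 = F1 99 A1 87.
Offset 4: leading byte 0x73 = 01110011 → 1-byte char #2 = 73.
Leading byte 0x73 = 01110011 matches 0xxxxxxx → 1-byte sequence.
Byte 1: 0x73 = 01110011, payload 1110011 (7 bits).
Concatenate: 1110011 = 0x73 (7 bits → U+0073).

U+0073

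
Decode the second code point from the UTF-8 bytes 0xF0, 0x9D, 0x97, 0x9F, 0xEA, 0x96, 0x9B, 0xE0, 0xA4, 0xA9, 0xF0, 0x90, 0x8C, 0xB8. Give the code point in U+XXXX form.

Offset 0: leading byte 0xF0 = 11110000 → 4-byte char #1 = F0 9D 97 9F.
Offset 4: leading byte 0xEA = 11101010 → 3-byte char #2 = EA 96 9B.
Leading byte 0xEA = 11101010 matches 1110xxxx → 3-byte sequence.
Byte 1: 0xEA = 11101010, payload 1010 (4 bits).
Byte 2: 0x96 = 10010110 (10xxxxxx ✓), payload 010110.
Byte 3: 0x9B = 10011011 (10xxxxxx ✓), payload 011011.
Concatenate: 1010010110011011 = 0xA59B (16 bits → U+A59B).

U+A59B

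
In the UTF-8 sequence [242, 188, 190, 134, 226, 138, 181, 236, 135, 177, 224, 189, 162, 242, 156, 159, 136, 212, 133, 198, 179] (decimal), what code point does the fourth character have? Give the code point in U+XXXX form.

Offset 0: leading byte 0xF2 = 11110010 → 4-byte char #1 = F2 BC BE 86.
Offset 4: leading byte 0xE2 = 11100010 → 3-byte char #2 = E2 8A B5.
Offset 7: leading byte 0xEC = 11101100 → 3-byte char #3 = EC 87 B1.
Offset 10: leading byte 0xE0 = 11100000 → 3-byte char #4 = E0 BD A2.
Leading byte 0xE0 = 11100000 matches 1110xxxx → 3-byte sequence.
Byte 1: 0xE0 = 11100000, payload 0000 (4 bits).
Byte 2: 0xBD = 10111101 (10xxxxxx ✓), payload 111101.
Byte 3: 0xA2 = 10100010 (10xxxxxx ✓), payload 100010.
Concatenate: 0000111101100010 = 0xF62 (16 bits → U+0F62).

U+0F62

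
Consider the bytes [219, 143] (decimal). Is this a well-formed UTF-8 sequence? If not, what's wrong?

Leading byte 0xDB = 11011011 → 2-byte form.
Continuation bytes 0x8F=10001111 all match 10xxxxxx.
Decoded value 0x6CF is ≥ 0x80 (shortest form) and not a surrogate.

valid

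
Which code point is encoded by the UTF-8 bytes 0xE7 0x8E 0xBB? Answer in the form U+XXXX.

Leading byte 0xE7 = 11100111 matches 1110xxxx → 3-byte sequence.
Byte 1: 0xE7 = 11100111, payload 0111 (4 bits).
Byte 2: 0x8E = 10001110 (10xxxxxx ✓), payload 001110.
Byte 3: 0xBB = 10111011 (10xxxxxx ✓), payload 111011.
Concatenate: 0111001110111011 = 0x73BB (16 bits → U+73BB).

U+73BB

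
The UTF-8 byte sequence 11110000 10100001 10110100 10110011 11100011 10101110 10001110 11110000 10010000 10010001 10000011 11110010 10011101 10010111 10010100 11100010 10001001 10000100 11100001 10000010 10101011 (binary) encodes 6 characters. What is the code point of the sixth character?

Offset 0: leading byte 0xF0 = 11110000 → 4-byte char #1 = F0 A1 B4 B3.
Offset 4: leading byte 0xE3 = 11100011 → 3-byte char #2 = E3 AE 8E.
Offset 7: leading byte 0xF0 = 11110000 → 4-byte char #3 = F0 90 91 83.
Offset 11: leading byte 0xF2 = 11110010 → 4-byte char #4 = F2 9D 97 94.
Offset 15: leading byte 0xE2 = 11100010 → 3-byte char #5 = E2 89 84.
Offset 18: leading byte 0xE1 = 11100001 → 3-byte char #6 = E1 82 AB.
Leading byte 0xE1 = 11100001 matches 1110xxxx → 3-byte sequence.
Byte 1: 0xE1 = 11100001, payload 0001 (4 bits).
Byte 2: 0x82 = 10000010 (10xxxxxx ✓), payload 000010.
Byte 3: 0xAB = 10101011 (10xxxxxx ✓), payload 101011.
Concatenate: 0001000010101011 = 0x10AB (16 bits → U+10AB).

U+10AB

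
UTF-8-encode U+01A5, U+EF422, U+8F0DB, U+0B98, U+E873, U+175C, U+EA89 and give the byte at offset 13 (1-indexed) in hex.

0x98

1-indexed offset 13 is 0-indexed offset 12.
U+01A5 → 2-byte form C6 A5 at offsets 0–1.
U+EF422 → 4-byte form F3 AF 90 A2 at offsets 2–5.
U+8F0DB → 4-byte form F2 8F 83 9B at offsets 6–9.
U+0B98 → 3-byte form E0 AE 98 at offsets 10–12.
Offset 12 falls in char 4's range; it's byte 3 of E0 AE 98 = 0x98.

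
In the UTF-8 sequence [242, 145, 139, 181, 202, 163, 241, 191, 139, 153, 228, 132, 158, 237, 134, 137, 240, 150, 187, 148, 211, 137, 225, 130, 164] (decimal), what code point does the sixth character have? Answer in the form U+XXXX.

U+16ED4

Offset 0: leading byte 0xF2 = 11110010 → 4-byte char #1 = F2 91 8B B5.
Offset 4: leading byte 0xCA = 11001010 → 2-byte char #2 = CA A3.
Offset 6: leading byte 0xF1 = 11110001 → 4-byte char #3 = F1 BF 8B 99.
Offset 10: leading byte 0xE4 = 11100100 → 3-byte char #4 = E4 84 9E.
Offset 13: leading byte 0xED = 11101101 → 3-byte char #5 = ED 86 89.
Offset 16: leading byte 0xF0 = 11110000 → 4-byte char #6 = F0 96 BB 94.
Leading byte 0xF0 = 11110000 matches 11110xxx → 4-byte sequence.
Byte 1: 0xF0 = 11110000, payload 000 (3 bits).
Byte 2: 0x96 = 10010110 (10xxxxxx ✓), payload 010110.
Byte 3: 0xBB = 10111011 (10xxxxxx ✓), payload 111011.
Byte 4: 0x94 = 10010100 (10xxxxxx ✓), payload 010100.
Concatenate: 000010110111011010100 = 0x16ED4 (21 bits → U+16ED4).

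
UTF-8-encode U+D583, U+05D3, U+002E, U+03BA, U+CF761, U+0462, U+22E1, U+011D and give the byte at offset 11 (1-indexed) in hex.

1-indexed offset 11 is 0-indexed offset 10.
U+D583 → 3-byte form ED 96 83 at offsets 0–2.
U+05D3 → 2-byte form D7 93 at offsets 3–4.
U+002E → 1-byte form 2E at offsets 5–5.
U+03BA → 2-byte form CE BA at offsets 6–7.
U+CF761 → 4-byte form F3 8F 9D A1 at offsets 8–11.
Offset 10 falls in char 5's range; it's byte 3 of F3 8F 9D A1 = 0x9D.

0x9D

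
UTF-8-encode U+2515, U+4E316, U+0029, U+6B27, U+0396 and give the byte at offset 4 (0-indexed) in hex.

U+2515 → 3-byte form E2 94 95 at offsets 0–2.
U+4E316 → 4-byte form F1 8E 8C 96 at offsets 3–6.
Offset 4 falls in char 2's range; it's byte 2 of F1 8E 8C 96 = 0x8E.

0x8E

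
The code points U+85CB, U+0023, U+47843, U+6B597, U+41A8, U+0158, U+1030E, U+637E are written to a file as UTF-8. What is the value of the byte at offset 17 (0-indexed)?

0xF0

U+85CB → 3-byte form E8 97 8B at offsets 0–2.
U+0023 → 1-byte form 23 at offsets 3–3.
U+47843 → 4-byte form F1 87 A1 83 at offsets 4–7.
U+6B597 → 4-byte form F1 AB 96 97 at offsets 8–11.
U+41A8 → 3-byte form E4 86 A8 at offsets 12–14.
U+0158 → 2-byte form C5 98 at offsets 15–16.
U+1030E → 4-byte form F0 90 8C 8E at offsets 17–20.
Offset 17 falls in char 7's range; it's byte 1 of F0 90 8C 8E = 0xF0.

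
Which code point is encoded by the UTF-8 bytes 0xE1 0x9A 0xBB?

U+16BB

Leading byte 0xE1 = 11100001 matches 1110xxxx → 3-byte sequence.
Byte 1: 0xE1 = 11100001, payload 0001 (4 bits).
Byte 2: 0x9A = 10011010 (10xxxxxx ✓), payload 011010.
Byte 3: 0xBB = 10111011 (10xxxxxx ✓), payload 111011.
Concatenate: 0001011010111011 = 0x16BB (16 bits → U+16BB).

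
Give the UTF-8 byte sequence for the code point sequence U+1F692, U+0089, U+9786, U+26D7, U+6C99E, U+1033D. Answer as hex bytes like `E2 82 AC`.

F0 9F 9A 92 C2 89 E9 9E 86 E2 9B 97 F1 AC A6 9E F0 90 8C BD

U+1F692: 4-byte form → F0 9F 9A 92.
U+0089: 2-byte form → C2 89.
U+9786: 3-byte form → E9 9E 86.
U+26D7: 3-byte form → E2 9B 97.
U+6C99E: 4-byte form → F1 AC A6 9E.
U+1033D: 4-byte form → F0 90 8C BD.
Concatenated (20 bytes): F0 9F 9A 92 C2 89 E9 9E 86 E2 9B 97 F1 AC A6 9E F0 90 8C BD.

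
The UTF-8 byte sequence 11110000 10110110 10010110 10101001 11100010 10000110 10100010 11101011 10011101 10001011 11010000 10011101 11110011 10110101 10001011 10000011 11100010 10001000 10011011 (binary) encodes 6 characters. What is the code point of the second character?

Offset 0: leading byte 0xF0 = 11110000 → 4-byte char #1 = F0 B6 96 A9.
Offset 4: leading byte 0xE2 = 11100010 → 3-byte char #2 = E2 86 A2.
Leading byte 0xE2 = 11100010 matches 1110xxxx → 3-byte sequence.
Byte 1: 0xE2 = 11100010, payload 0010 (4 bits).
Byte 2: 0x86 = 10000110 (10xxxxxx ✓), payload 000110.
Byte 3: 0xA2 = 10100010 (10xxxxxx ✓), payload 100010.
Concatenate: 0010000110100010 = 0x21A2 (16 bits → U+21A2).

U+21A2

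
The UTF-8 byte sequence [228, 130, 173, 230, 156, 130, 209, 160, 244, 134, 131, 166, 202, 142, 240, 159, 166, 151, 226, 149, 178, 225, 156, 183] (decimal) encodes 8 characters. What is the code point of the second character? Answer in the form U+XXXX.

Offset 0: leading byte 0xE4 = 11100100 → 3-byte char #1 = E4 82 AD.
Offset 3: leading byte 0xE6 = 11100110 → 3-byte char #2 = E6 9C 82.
Leading byte 0xE6 = 11100110 matches 1110xxxx → 3-byte sequence.
Byte 1: 0xE6 = 11100110, payload 0110 (4 bits).
Byte 2: 0x9C = 10011100 (10xxxxxx ✓), payload 011100.
Byte 3: 0x82 = 10000010 (10xxxxxx ✓), payload 000010.
Concatenate: 0110011100000010 = 0x6702 (16 bits → U+6702).

U+6702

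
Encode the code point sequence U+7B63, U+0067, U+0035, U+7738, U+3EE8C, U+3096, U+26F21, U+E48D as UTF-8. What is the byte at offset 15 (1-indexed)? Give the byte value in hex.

1-indexed offset 15 is 0-indexed offset 14.
U+7B63 → 3-byte form E7 AD A3 at offsets 0–2.
U+0067 → 1-byte form 67 at offsets 3–3.
U+0035 → 1-byte form 35 at offsets 4–4.
U+7738 → 3-byte form E7 9C B8 at offsets 5–7.
U+3EE8C → 4-byte form F0 BE BA 8C at offsets 8–11.
U+3096 → 3-byte form E3 82 96 at offsets 12–14.
Offset 14 falls in char 6's range; it's byte 3 of E3 82 96 = 0x96.

0x96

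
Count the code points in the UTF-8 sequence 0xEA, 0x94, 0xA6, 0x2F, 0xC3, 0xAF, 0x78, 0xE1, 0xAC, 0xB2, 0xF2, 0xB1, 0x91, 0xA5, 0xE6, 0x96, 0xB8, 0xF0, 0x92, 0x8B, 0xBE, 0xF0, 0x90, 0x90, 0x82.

Byte at offset 0: 0xEA = 11101010 → 3-byte char (#1). Advance 3.
Byte at offset 3: 0x2F = 00101111 → 1-byte char (#2). Advance 1.
Byte at offset 4: 0xC3 = 11000011 → 2-byte char (#3). Advance 2.
Byte at offset 6: 0x78 = 01111000 → 1-byte char (#4). Advance 1.
Byte at offset 7: 0xE1 = 11100001 → 3-byte char (#5). Advance 3.
Byte at offset 10: 0xF2 = 11110010 → 4-byte char (#6). Advance 4.
Byte at offset 14: 0xE6 = 11100110 → 3-byte char (#7). Advance 3.
Byte at offset 17: 0xF0 = 11110000 → 4-byte char (#8). Advance 4.
Byte at offset 21: 0xF0 = 11110000 → 4-byte char (#9). Advance 4.
Reached end at offset 25 after 9 code points.

9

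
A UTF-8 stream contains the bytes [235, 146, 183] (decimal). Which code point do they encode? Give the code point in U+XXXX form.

Leading byte 0xEB = 11101011 matches 1110xxxx → 3-byte sequence.
Byte 1: 0xEB = 11101011, payload 1011 (4 bits).
Byte 2: 0x92 = 10010010 (10xxxxxx ✓), payload 010010.
Byte 3: 0xB7 = 10110111 (10xxxxxx ✓), payload 110111.
Concatenate: 1011010010110111 = 0xB4B7 (16 bits → U+B4B7).

U+B4B7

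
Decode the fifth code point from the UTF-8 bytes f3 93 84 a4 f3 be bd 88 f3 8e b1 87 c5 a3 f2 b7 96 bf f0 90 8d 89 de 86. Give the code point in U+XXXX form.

Offset 0: leading byte 0xF3 = 11110011 → 4-byte char #1 = F3 93 84 A4.
Offset 4: leading byte 0xF3 = 11110011 → 4-byte char #2 = F3 BE BD 88.
Offset 8: leading byte 0xF3 = 11110011 → 4-byte char #3 = F3 8E B1 87.
Offset 12: leading byte 0xC5 = 11000101 → 2-byte char #4 = C5 A3.
Offset 14: leading byte 0xF2 = 11110010 → 4-byte char #5 = F2 B7 96 BF.
Leading byte 0xF2 = 11110010 matches 11110xxx → 4-byte sequence.
Byte 1: 0xF2 = 11110010, payload 010 (3 bits).
Byte 2: 0xB7 = 10110111 (10xxxxxx ✓), payload 110111.
Byte 3: 0x96 = 10010110 (10xxxxxx ✓), payload 010110.
Byte 4: 0xBF = 10111111 (10xxxxxx ✓), payload 111111.
Concatenate: 010110111010110111111 = 0xB75BF (21 bits → U+B75BF).

U+B75BF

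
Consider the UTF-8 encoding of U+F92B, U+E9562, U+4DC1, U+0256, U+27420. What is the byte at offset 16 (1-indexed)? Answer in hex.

0xA0

1-indexed offset 16 is 0-indexed offset 15.
U+F92B → 3-byte form EF A4 AB at offsets 0–2.
U+E9562 → 4-byte form F3 A9 95 A2 at offsets 3–6.
U+4DC1 → 3-byte form E4 B7 81 at offsets 7–9.
U+0256 → 2-byte form C9 96 at offsets 10–11.
U+27420 → 4-byte form F0 A7 90 A0 at offsets 12–15.
Offset 15 falls in char 5's range; it's byte 4 of F0 A7 90 A0 = 0xA0.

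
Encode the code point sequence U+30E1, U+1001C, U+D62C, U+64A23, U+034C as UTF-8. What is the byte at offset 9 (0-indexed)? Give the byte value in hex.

U+30E1 → 3-byte form E3 83 A1 at offsets 0–2.
U+1001C → 4-byte form F0 90 80 9C at offsets 3–6.
U+D62C → 3-byte form ED 98 AC at offsets 7–9.
Offset 9 falls in char 3's range; it's byte 3 of ED 98 AC = 0xAC.

0xAC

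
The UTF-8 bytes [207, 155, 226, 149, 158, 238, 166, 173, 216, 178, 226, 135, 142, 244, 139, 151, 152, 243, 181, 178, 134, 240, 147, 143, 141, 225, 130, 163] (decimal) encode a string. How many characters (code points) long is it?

Byte at offset 0: 0xCF = 11001111 → 2-byte char (#1). Advance 2.
Byte at offset 2: 0xE2 = 11100010 → 3-byte char (#2). Advance 3.
Byte at offset 5: 0xEE = 11101110 → 3-byte char (#3). Advance 3.
Byte at offset 8: 0xD8 = 11011000 → 2-byte char (#4). Advance 2.
Byte at offset 10: 0xE2 = 11100010 → 3-byte char (#5). Advance 3.
Byte at offset 13: 0xF4 = 11110100 → 4-byte char (#6). Advance 4.
Byte at offset 17: 0xF3 = 11110011 → 4-byte char (#7). Advance 4.
Byte at offset 21: 0xF0 = 11110000 → 4-byte char (#8). Advance 4.
Byte at offset 25: 0xE1 = 11100001 → 3-byte char (#9). Advance 3.
Reached end at offset 28 after 9 code points.

9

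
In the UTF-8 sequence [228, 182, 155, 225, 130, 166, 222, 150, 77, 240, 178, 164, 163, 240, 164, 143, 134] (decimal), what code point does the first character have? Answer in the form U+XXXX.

Offset 0: leading byte 0xE4 = 11100100 → 3-byte char #1 = E4 B6 9B.
Leading byte 0xE4 = 11100100 matches 1110xxxx → 3-byte sequence.
Byte 1: 0xE4 = 11100100, payload 0100 (4 bits).
Byte 2: 0xB6 = 10110110 (10xxxxxx ✓), payload 110110.
Byte 3: 0x9B = 10011011 (10xxxxxx ✓), payload 011011.
Concatenate: 0100110110011011 = 0x4D9B (16 bits → U+4D9B).

U+4D9B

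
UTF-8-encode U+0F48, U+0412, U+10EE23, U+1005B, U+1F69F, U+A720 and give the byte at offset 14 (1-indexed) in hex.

0xF0

1-indexed offset 14 is 0-indexed offset 13.
U+0F48 → 3-byte form E0 BD 88 at offsets 0–2.
U+0412 → 2-byte form D0 92 at offsets 3–4.
U+10EE23 → 4-byte form F4 8E B8 A3 at offsets 5–8.
U+1005B → 4-byte form F0 90 81 9B at offsets 9–12.
U+1F69F → 4-byte form F0 9F 9A 9F at offsets 13–16.
Offset 13 falls in char 5's range; it's byte 1 of F0 9F 9A 9F = 0xF0.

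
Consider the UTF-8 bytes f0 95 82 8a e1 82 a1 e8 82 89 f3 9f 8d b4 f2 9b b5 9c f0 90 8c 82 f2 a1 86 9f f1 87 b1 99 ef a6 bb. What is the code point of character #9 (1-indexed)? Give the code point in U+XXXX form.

Offset 0: leading byte 0xF0 = 11110000 → 4-byte char #1 = F0 95 82 8A.
Offset 4: leading byte 0xE1 = 11100001 → 3-byte char #2 = E1 82 A1.
Offset 7: leading byte 0xE8 = 11101000 → 3-byte char #3 = E8 82 89.
Offset 10: leading byte 0xF3 = 11110011 → 4-byte char #4 = F3 9F 8D B4.
Offset 14: leading byte 0xF2 = 11110010 → 4-byte char #5 = F2 9B B5 9C.
Offset 18: leading byte 0xF0 = 11110000 → 4-byte char #6 = F0 90 8C 82.
Offset 22: leading byte 0xF2 = 11110010 → 4-byte char #7 = F2 A1 86 9F.
Offset 26: leading byte 0xF1 = 11110001 → 4-byte char #8 = F1 87 B1 99.
Offset 30: leading byte 0xEF = 11101111 → 3-byte char #9 = EF A6 BB.
Leading byte 0xEF = 11101111 matches 1110xxxx → 3-byte sequence.
Byte 1: 0xEF = 11101111, payload 1111 (4 bits).
Byte 2: 0xA6 = 10100110 (10xxxxxx ✓), payload 100110.
Byte 3: 0xBB = 10111011 (10xxxxxx ✓), payload 111011.
Concatenate: 1111100110111011 = 0xF9BB (16 bits → U+F9BB).

U+F9BB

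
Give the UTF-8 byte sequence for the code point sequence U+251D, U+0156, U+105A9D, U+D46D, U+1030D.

E2 94 9D C5 96 F4 85 AA 9D ED 91 AD F0 90 8C 8D

U+251D: 3-byte form → E2 94 9D.
U+0156: 2-byte form → C5 96.
U+105A9D: 4-byte form → F4 85 AA 9D.
U+D46D: 3-byte form → ED 91 AD.
U+1030D: 4-byte form → F0 90 8C 8D.
Concatenated (16 bytes): E2 94 9D C5 96 F4 85 AA 9D ED 91 AD F0 90 8C 8D.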